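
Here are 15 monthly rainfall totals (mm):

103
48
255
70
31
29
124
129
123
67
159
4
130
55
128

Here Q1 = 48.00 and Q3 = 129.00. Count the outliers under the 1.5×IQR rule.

1

IQR = 81.00; fences at 48.00 − 121.50 = -73.50 and 129.00 + 121.50 = 250.50.
Outside the cutoffs: 255.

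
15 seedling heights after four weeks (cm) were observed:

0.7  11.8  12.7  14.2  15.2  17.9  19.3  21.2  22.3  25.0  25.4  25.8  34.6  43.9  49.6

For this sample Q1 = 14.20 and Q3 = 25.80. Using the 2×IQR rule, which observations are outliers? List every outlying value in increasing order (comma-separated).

IQR = Q3 − Q1 = 25.80 − 14.20 = 11.60.
Lower fence = Q1 − 2·IQR = 14.20 − 23.20 = -9.00.
Upper fence = Q3 + 2·IQR = 25.80 + 23.20 = 49.00.
49.6 > 49.00 → outlier.
All remaining values lie within [-9.00, 49.00].

49.6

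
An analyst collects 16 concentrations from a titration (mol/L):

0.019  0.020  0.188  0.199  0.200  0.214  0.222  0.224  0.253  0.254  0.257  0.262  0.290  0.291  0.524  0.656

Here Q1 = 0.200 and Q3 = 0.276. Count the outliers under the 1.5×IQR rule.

IQR = 0.076; fences at 0.200 − 0.114 = 0.086 and 0.276 + 0.114 = 0.390.
Outside the cutoffs: 0.019, 0.020, 0.524, 0.656.

4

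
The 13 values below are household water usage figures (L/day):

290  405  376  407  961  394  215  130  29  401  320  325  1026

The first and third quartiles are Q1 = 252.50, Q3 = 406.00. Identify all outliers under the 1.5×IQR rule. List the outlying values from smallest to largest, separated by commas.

961, 1026

IQR = Q3 − Q1 = 406.00 − 252.50 = 153.50.
Lower fence = Q1 − 1.5·IQR = 252.50 − 230.25 = 22.25.
Upper fence = Q3 + 1.5·IQR = 406.00 + 230.25 = 636.25.
961 > 636.25 → outlier.
1026 > 636.25 → outlier.
All remaining values lie within [22.25, 636.25].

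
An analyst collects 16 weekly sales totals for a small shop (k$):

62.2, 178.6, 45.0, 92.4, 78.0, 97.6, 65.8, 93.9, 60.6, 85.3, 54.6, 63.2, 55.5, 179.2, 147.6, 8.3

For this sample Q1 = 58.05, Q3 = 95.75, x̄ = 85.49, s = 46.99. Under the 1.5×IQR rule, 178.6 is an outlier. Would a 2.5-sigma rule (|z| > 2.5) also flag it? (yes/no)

no

z = (178.6 − 85.49) / 46.99 = 1.98.
|z| = 1.98 ≤ 2.5.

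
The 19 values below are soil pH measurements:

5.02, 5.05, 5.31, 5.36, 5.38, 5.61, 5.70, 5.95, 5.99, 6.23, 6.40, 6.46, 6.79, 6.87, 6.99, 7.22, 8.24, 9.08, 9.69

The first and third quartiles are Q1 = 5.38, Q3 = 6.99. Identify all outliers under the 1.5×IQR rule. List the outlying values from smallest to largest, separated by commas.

IQR = Q3 − Q1 = 6.99 − 5.38 = 1.61.
Lower fence = Q1 − 1.5·IQR = 5.38 − 2.415 = 2.965.
Upper fence = Q3 + 1.5·IQR = 6.99 + 2.415 = 9.405.
9.69 > 9.405 → outlier.
All remaining values lie within [2.965, 9.405].

9.69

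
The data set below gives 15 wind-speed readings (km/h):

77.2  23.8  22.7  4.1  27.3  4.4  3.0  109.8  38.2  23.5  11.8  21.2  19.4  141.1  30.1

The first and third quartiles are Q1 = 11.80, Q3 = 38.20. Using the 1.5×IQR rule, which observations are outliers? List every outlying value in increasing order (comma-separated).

109.8, 141.1

IQR = Q3 − Q1 = 38.20 − 11.80 = 26.40.
Lower fence = Q1 − 1.5·IQR = 11.80 − 39.60 = -27.80.
Upper fence = Q3 + 1.5·IQR = 38.20 + 39.60 = 77.80.
109.8 > 77.80 → outlier.
141.1 > 77.80 → outlier.
All remaining values lie within [-27.80, 77.80].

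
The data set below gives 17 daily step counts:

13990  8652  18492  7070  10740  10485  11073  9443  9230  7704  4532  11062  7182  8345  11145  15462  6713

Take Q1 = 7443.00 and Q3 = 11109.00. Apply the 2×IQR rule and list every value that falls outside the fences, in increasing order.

IQR = Q3 − Q1 = 11109.00 − 7443.00 = 3666.00.
Lower fence = Q1 − 2·IQR = 7443.00 − 7332.00 = 111.00.
Upper fence = Q3 + 2·IQR = 11109.00 + 7332.00 = 18441.00.
18492 > 18441.00 → outlier.
All remaining values lie within [111.00, 18441.00].

18492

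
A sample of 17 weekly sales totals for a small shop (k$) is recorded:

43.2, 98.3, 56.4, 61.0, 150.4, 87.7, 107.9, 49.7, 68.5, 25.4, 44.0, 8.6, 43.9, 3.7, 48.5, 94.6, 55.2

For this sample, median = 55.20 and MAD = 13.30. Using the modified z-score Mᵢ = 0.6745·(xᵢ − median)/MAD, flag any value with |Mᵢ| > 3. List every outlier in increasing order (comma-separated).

150.4

|Mᵢ| > 3 ⇔ |xᵢ − 55.20| > 3·13.30/0.6745 = 59.15.
So outliers lie outside [-3.95, 114.35].
150.4: M = 4.83 → outlier.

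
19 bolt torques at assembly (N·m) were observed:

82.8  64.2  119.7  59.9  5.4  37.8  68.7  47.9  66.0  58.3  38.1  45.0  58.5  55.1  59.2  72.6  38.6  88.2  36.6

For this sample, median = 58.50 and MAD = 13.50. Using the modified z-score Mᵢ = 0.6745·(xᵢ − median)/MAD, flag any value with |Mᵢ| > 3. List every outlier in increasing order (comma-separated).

119.7

|Mᵢ| > 3 ⇔ |xᵢ − 58.50| > 3·13.50/0.6745 = 60.04.
So outliers lie outside [-1.54, 118.54].
119.7: M = 3.06 → outlier.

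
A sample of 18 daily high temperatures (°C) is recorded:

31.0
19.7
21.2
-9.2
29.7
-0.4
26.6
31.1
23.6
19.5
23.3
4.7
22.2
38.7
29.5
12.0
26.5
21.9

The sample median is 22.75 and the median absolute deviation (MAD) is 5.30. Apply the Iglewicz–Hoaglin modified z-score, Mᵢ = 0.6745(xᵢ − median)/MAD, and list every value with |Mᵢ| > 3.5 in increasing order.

-9.2

|Mᵢ| > 3.5 ⇔ |xᵢ − 22.75| > 3.5·5.30/0.6745 = 27.50.
So outliers lie outside [-4.75, 50.25].
-9.2: M = -4.07 → outlier.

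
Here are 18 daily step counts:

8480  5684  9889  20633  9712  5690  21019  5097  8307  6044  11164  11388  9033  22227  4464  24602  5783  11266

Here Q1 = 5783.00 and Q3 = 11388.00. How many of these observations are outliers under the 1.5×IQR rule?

IQR = 5605.00; fences at 5783.00 − 8407.50 = -2624.50 and 11388.00 + 8407.50 = 19795.50.
Outside the cutoffs: 20633, 21019, 22227, 24602.

4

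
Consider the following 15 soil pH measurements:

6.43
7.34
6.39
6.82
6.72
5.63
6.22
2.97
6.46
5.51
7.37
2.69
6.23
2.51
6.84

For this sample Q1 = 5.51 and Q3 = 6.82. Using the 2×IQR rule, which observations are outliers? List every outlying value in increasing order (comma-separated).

IQR = Q3 − Q1 = 6.82 − 5.51 = 1.31.
Lower fence = Q1 − 2·IQR = 5.51 − 2.62 = 2.89.
Upper fence = Q3 + 2·IQR = 6.82 + 2.62 = 9.44.
2.51 < 2.89 → outlier.
2.69 < 2.89 → outlier.
All remaining values lie within [2.89, 9.44].

2.51, 2.69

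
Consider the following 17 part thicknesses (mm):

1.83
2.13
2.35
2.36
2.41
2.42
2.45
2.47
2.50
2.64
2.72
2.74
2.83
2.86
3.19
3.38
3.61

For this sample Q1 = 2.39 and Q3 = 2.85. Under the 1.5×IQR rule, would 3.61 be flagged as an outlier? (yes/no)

yes

IQR = Q3 − Q1 = 2.85 − 2.39 = 0.46.
Lower fence = Q1 − 1.5·IQR = 2.39 − 0.69 = 1.70.
Upper fence = Q3 + 1.5·IQR = 2.85 + 0.69 = 3.54.
3.61 lies above the upper fence.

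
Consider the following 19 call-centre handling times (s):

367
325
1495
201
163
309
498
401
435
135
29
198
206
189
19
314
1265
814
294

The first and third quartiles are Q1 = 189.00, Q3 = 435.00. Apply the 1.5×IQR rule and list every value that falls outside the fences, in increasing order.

IQR = Q3 − Q1 = 435.00 − 189.00 = 246.00.
Lower fence = Q1 − 1.5·IQR = 189.00 − 369.00 = -180.00.
Upper fence = Q3 + 1.5·IQR = 435.00 + 369.00 = 804.00.
814 > 804.00 → outlier.
1265 > 804.00 → outlier.
1495 > 804.00 → outlier.
All remaining values lie within [-180.00, 804.00].

814, 1265, 1495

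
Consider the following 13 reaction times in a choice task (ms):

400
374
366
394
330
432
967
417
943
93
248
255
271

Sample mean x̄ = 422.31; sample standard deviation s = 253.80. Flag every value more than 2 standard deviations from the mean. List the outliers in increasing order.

Cutoffs at x̄ ± 2s: 422.31 ± 2·253.80 = [-85.29, 929.91].
943: z = 2.05, |z| > 2 → outlier.
967: z = 2.15, |z| > 2 → outlier.
Every other value lies within [-85.29, 929.91].

943, 967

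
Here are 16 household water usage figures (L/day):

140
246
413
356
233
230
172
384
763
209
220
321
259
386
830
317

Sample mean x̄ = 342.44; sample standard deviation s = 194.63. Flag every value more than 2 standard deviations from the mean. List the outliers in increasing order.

763, 830

Cutoffs at x̄ ± 2s: 342.44 ± 2·194.63 = [-46.82, 731.70].
763: z = 2.16, |z| > 2 → outlier.
830: z = 2.51, |z| > 2 → outlier.
Every other value lies within [-46.82, 731.70].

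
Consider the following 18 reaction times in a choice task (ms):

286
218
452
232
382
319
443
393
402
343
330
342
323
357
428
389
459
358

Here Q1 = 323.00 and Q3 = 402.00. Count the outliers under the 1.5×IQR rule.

0

IQR = 79.00; fences at 323.00 − 118.50 = 204.50 and 402.00 + 118.50 = 520.50.
Every value lies within the cutoffs.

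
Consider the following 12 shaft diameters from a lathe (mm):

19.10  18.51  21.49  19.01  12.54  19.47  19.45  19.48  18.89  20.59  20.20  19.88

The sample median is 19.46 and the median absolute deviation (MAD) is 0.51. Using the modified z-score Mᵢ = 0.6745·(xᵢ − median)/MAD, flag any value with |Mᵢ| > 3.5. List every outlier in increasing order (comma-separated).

|Mᵢ| > 3.5 ⇔ |xᵢ − 19.46| > 3.5·0.51/0.6745 = 2.65.
So outliers lie outside [16.81, 22.11].
12.54: M = -9.15 → outlier.

12.54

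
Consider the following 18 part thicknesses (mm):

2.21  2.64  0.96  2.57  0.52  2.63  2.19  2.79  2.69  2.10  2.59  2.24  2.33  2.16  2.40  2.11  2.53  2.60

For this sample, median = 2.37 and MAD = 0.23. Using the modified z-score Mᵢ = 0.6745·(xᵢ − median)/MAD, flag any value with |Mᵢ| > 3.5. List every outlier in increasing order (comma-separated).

0.52, 0.96

|Mᵢ| > 3.5 ⇔ |xᵢ − 2.37| > 3.5·0.23/0.6745 = 1.19.
So outliers lie outside [1.18, 3.56].
0.52: M = -5.43 → outlier.
0.96: M = -4.13 → outlier.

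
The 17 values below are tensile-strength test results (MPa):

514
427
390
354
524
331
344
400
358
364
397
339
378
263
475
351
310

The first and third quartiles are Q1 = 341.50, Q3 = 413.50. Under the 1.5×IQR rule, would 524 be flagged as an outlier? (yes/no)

yes

IQR = Q3 − Q1 = 413.50 − 341.50 = 72.00.
Lower fence = Q1 − 1.5·IQR = 341.50 − 108.00 = 233.50.
Upper fence = Q3 + 1.5·IQR = 413.50 + 108.00 = 521.50.
524 lies above the upper fence.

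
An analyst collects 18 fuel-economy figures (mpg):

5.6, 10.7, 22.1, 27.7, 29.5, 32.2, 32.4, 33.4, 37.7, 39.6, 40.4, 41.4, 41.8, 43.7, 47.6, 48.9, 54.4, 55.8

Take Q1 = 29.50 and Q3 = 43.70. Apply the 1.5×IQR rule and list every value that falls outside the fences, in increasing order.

5.6

IQR = Q3 − Q1 = 43.70 − 29.50 = 14.20.
Lower fence = Q1 − 1.5·IQR = 29.50 − 21.30 = 8.20.
Upper fence = Q3 + 1.5·IQR = 43.70 + 21.30 = 65.00.
5.6 < 8.20 → outlier.
All remaining values lie within [8.20, 65.00].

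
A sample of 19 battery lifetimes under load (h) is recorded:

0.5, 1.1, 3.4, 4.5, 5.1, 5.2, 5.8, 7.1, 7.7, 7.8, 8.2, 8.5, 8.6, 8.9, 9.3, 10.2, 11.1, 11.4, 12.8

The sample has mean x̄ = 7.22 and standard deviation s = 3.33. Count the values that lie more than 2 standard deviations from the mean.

Cutoffs: x̄ ± 2s = [0.56, 13.88].
Outside the cutoffs: 0.5.

1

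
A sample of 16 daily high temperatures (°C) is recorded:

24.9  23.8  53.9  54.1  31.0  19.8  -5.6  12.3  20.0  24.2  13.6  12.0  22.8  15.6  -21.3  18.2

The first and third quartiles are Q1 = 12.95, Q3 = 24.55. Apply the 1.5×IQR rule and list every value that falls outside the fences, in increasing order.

-21.3, -5.6, 53.9, 54.1

IQR = Q3 − Q1 = 24.55 − 12.95 = 11.60.
Lower fence = Q1 − 1.5·IQR = 12.95 − 17.40 = -4.45.
Upper fence = Q3 + 1.5·IQR = 24.55 + 17.40 = 41.95.
-21.3 < -4.45 → outlier.
-5.6 < -4.45 → outlier.
53.9 > 41.95 → outlier.
54.1 > 41.95 → outlier.
All remaining values lie within [-4.45, 41.95].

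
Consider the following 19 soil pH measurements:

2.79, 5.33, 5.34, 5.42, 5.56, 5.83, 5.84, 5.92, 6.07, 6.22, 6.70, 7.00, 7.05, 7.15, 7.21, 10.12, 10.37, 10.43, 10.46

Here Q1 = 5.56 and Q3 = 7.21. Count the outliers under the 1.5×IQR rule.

5

IQR = 1.65; fences at 5.56 − 2.475 = 3.085 and 7.21 + 2.475 = 9.685.
Outside the cutoffs: 2.79, 10.12, 10.37, 10.43, 10.46.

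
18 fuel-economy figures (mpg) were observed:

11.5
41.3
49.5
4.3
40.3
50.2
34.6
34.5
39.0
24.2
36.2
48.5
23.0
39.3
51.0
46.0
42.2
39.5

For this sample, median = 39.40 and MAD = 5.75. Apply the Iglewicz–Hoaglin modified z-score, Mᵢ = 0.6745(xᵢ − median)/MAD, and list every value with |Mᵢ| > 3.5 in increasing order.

4.3

|Mᵢ| > 3.5 ⇔ |xᵢ − 39.40| > 3.5·5.75/0.6745 = 29.84.
So outliers lie outside [9.56, 69.24].
4.3: M = -4.12 → outlier.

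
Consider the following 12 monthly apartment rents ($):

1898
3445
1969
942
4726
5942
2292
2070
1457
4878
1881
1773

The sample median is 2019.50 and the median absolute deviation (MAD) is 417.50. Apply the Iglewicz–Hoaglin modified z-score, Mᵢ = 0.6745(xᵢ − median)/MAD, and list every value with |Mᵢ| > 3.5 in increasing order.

|Mᵢ| > 3.5 ⇔ |xᵢ − 2019.50| > 3.5·417.50/0.6745 = 2166.42.
So outliers lie outside [-146.92, 4185.92].
4726: M = 4.37 → outlier.
4878: M = 4.62 → outlier.
5942: M = 6.34 → outlier.

4726, 4878, 5942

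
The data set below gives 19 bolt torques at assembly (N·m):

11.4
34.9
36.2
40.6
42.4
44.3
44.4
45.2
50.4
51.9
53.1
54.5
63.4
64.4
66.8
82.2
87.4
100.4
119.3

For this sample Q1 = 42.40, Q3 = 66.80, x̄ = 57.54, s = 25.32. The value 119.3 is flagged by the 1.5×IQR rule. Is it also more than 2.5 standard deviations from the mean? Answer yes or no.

no

z = (119.3 − 57.54) / 25.32 = 2.44.
|z| = 2.44 ≤ 2.5.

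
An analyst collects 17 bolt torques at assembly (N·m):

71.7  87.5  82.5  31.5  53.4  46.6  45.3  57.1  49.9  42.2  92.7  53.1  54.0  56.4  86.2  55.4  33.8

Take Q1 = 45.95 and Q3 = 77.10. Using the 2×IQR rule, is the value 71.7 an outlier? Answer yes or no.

IQR = Q3 − Q1 = 77.10 − 45.95 = 31.15.
Lower fence = Q1 − 2·IQR = 45.95 − 62.30 = -16.35.
Upper fence = Q3 + 2·IQR = 77.10 + 62.30 = 139.40.
71.7 lies within [-16.35, 139.40].

no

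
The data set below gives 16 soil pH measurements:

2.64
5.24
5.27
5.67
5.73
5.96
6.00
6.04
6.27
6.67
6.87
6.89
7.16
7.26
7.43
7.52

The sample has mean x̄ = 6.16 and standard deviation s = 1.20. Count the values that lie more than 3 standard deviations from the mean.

Cutoffs: x̄ ± 3s = [2.56, 9.76].
Every value lies within the cutoffs.

0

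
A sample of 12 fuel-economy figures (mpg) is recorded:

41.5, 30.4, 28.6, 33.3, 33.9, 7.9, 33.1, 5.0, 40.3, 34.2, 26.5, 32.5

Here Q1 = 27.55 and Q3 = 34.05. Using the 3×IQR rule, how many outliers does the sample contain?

2

IQR = 6.50; fences at 27.55 − 19.50 = 8.05 and 34.05 + 19.50 = 53.55.
Outside the cutoffs: 5.0, 7.9.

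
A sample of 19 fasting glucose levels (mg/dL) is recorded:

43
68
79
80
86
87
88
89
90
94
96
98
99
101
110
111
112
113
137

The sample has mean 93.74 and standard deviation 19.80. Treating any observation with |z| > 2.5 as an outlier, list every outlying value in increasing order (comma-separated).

43

Cutoffs at x̄ ± 2.5s: 93.74 ± 2.5·19.80 = [44.24, 143.24].
43: z = -2.56, |z| > 2.5 → outlier.
Every other value lies within [44.24, 143.24].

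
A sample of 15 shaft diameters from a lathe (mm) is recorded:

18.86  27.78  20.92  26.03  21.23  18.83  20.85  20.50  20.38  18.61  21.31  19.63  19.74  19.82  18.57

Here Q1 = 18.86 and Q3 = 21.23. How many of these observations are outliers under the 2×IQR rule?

IQR = 2.37; fences at 18.86 − 4.74 = 14.12 and 21.23 + 4.74 = 25.97.
Outside the cutoffs: 26.03, 27.78.

2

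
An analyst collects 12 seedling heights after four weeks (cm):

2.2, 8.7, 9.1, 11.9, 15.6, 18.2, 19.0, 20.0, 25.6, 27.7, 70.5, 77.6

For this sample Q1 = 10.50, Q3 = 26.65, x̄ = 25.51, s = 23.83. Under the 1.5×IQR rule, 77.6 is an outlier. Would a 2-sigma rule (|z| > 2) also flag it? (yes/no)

z = (77.6 − 25.51) / 23.83 = 2.19.
|z| = 2.19 > 2.

yes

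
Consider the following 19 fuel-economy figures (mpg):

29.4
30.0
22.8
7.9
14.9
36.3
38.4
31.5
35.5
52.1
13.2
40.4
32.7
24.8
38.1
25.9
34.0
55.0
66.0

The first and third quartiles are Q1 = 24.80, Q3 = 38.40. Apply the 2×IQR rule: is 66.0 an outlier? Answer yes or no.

yes

IQR = Q3 − Q1 = 38.40 − 24.80 = 13.60.
Lower fence = Q1 − 2·IQR = 24.80 − 27.20 = -2.40.
Upper fence = Q3 + 2·IQR = 38.40 + 27.20 = 65.60.
66.0 lies above the upper fence.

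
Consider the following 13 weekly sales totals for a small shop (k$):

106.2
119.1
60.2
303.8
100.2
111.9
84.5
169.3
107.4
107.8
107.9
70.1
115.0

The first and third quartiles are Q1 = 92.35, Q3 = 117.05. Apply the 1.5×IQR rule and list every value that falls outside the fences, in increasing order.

IQR = Q3 − Q1 = 117.05 − 92.35 = 24.70.
Lower fence = Q1 − 1.5·IQR = 92.35 − 37.05 = 55.30.
Upper fence = Q3 + 1.5·IQR = 117.05 + 37.05 = 154.10.
169.3 > 154.10 → outlier.
303.8 > 154.10 → outlier.
All remaining values lie within [55.30, 154.10].

169.3, 303.8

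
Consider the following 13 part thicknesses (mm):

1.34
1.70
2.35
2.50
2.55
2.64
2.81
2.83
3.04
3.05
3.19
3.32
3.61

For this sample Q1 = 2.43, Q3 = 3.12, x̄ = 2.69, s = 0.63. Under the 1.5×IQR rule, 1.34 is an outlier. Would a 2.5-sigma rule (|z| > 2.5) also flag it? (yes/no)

z = (1.34 − 2.69) / 0.63 = -2.14.
|z| = 2.14 ≤ 2.5.

no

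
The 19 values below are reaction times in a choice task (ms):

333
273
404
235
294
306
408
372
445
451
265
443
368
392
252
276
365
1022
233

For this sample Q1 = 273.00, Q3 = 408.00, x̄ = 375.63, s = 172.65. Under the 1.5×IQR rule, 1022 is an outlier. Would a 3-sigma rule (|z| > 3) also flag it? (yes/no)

yes

z = (1022 − 375.63) / 172.65 = 3.74.
|z| = 3.74 > 3.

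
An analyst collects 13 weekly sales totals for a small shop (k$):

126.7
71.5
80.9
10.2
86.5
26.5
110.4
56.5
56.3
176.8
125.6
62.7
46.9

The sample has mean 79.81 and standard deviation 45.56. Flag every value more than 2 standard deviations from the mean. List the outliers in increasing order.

Cutoffs at x̄ ± 2s: 79.81 ± 2·45.56 = [-11.31, 170.93].
176.8: z = 2.13, |z| > 2 → outlier.
Every other value lies within [-11.31, 170.93].

176.8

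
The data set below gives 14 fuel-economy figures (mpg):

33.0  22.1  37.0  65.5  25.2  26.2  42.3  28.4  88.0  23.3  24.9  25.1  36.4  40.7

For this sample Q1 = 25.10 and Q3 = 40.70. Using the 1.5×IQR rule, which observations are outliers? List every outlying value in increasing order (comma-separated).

65.5, 88.0

IQR = Q3 − Q1 = 40.70 − 25.10 = 15.60.
Lower fence = Q1 − 1.5·IQR = 25.10 − 23.40 = 1.70.
Upper fence = Q3 + 1.5·IQR = 40.70 + 23.40 = 64.10.
65.5 > 64.10 → outlier.
88.0 > 64.10 → outlier.
All remaining values lie within [1.70, 64.10].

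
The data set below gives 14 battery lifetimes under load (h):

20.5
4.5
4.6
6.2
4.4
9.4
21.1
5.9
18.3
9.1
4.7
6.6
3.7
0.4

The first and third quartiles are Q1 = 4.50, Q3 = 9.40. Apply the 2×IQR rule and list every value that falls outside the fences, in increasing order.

IQR = Q3 − Q1 = 9.40 − 4.50 = 4.90.
Lower fence = Q1 − 2·IQR = 4.50 − 9.80 = -5.30.
Upper fence = Q3 + 2·IQR = 9.40 + 9.80 = 19.20.
20.5 > 19.20 → outlier.
21.1 > 19.20 → outlier.
All remaining values lie within [-5.30, 19.20].

20.5, 21.1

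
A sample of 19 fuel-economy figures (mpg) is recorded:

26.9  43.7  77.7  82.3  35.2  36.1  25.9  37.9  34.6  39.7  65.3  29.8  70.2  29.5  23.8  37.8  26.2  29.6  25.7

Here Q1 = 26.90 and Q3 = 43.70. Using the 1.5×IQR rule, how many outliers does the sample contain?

3

IQR = 16.80; fences at 26.90 − 25.20 = 1.70 and 43.70 + 25.20 = 68.90.
Outside the cutoffs: 70.2, 77.7, 82.3.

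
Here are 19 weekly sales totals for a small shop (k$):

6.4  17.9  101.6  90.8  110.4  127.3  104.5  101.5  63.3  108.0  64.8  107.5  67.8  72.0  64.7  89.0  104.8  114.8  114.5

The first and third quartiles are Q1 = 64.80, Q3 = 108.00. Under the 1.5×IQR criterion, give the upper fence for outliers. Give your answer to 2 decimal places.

172.80

IQR = Q3 − Q1 = 108.00 − 64.80 = 43.20.
Lower fence = Q1 − 1.5·IQR = 64.80 − 64.80 = 0.00.
Upper fence = Q3 + 1.5·IQR = 108.00 + 64.80 = 172.80.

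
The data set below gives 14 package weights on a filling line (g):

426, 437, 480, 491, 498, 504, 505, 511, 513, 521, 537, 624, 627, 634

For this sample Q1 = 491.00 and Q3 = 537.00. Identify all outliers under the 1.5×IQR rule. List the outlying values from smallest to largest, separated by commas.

IQR = Q3 − Q1 = 537.00 − 491.00 = 46.00.
Lower fence = Q1 − 1.5·IQR = 491.00 − 69.00 = 422.00.
Upper fence = Q3 + 1.5·IQR = 537.00 + 69.00 = 606.00.
624 > 606.00 → outlier.
627 > 606.00 → outlier.
634 > 606.00 → outlier.
All remaining values lie within [422.00, 606.00].

624, 627, 634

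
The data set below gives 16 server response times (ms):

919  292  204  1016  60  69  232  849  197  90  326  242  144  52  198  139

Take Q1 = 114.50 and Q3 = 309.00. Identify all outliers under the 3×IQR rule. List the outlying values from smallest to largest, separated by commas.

919, 1016

IQR = Q3 − Q1 = 309.00 − 114.50 = 194.50.
Lower fence = Q1 − 3·IQR = 114.50 − 583.50 = -469.00.
Upper fence = Q3 + 3·IQR = 309.00 + 583.50 = 892.50.
919 > 892.50 → outlier.
1016 > 892.50 → outlier.
All remaining values lie within [-469.00, 892.50].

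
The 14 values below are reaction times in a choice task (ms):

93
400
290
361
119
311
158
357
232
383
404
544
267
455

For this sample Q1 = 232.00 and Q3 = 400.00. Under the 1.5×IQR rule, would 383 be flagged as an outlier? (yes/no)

IQR = Q3 − Q1 = 400.00 − 232.00 = 168.00.
Lower fence = Q1 − 1.5·IQR = 232.00 − 252.00 = -20.00.
Upper fence = Q3 + 1.5·IQR = 400.00 + 252.00 = 652.00.
383 lies within [-20.00, 652.00].

no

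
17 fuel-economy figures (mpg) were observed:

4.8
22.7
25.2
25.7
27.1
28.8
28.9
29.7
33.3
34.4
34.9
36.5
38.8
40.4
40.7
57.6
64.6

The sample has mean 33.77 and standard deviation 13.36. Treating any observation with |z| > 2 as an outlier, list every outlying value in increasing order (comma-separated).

Cutoffs at x̄ ± 2s: 33.77 ± 2·13.36 = [7.05, 60.49].
4.8: z = -2.17, |z| > 2 → outlier.
64.6: z = 2.31, |z| > 2 → outlier.
Every other value lies within [7.05, 60.49].

4.8, 64.6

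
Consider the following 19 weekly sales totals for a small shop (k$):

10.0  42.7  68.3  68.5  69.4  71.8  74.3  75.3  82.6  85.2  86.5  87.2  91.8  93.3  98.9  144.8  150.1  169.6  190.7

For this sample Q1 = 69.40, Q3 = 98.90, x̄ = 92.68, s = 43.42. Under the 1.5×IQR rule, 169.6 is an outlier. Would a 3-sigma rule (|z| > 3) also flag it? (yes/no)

z = (169.6 − 92.68) / 43.42 = 1.77.
|z| = 1.77 ≤ 3.

no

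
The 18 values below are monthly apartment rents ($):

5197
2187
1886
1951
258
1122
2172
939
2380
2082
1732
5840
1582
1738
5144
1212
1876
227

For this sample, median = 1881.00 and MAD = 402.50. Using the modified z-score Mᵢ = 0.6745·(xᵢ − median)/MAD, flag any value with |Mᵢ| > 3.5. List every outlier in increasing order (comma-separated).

|Mᵢ| > 3.5 ⇔ |xᵢ − 1881.00| > 3.5·402.50/0.6745 = 2088.58.
So outliers lie outside [-207.58, 3969.58].
5144: M = 5.47 → outlier.
5197: M = 5.56 → outlier.
5840: M = 6.63 → outlier.

5144, 5197, 5840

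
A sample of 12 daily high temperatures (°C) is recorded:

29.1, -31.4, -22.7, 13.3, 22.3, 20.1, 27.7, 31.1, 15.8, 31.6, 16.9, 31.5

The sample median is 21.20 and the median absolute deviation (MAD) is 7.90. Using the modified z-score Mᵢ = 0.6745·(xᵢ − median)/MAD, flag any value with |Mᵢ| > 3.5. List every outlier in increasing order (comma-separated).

-31.4, -22.7

|Mᵢ| > 3.5 ⇔ |xᵢ − 21.20| > 3.5·7.90/0.6745 = 40.99.
So outliers lie outside [-19.79, 62.19].
-31.4: M = -4.49 → outlier.
-22.7: M = -3.75 → outlier.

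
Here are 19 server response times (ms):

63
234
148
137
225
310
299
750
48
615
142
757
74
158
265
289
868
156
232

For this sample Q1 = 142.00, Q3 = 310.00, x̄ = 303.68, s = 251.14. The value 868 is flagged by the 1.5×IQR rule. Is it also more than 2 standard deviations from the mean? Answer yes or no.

yes

z = (868 − 303.68) / 251.14 = 2.25.
|z| = 2.25 > 2.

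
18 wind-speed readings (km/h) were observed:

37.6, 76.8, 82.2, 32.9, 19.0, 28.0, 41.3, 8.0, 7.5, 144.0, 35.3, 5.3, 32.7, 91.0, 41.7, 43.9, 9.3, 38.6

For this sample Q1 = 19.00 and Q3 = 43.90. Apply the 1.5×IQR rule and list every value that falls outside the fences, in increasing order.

IQR = Q3 − Q1 = 43.90 − 19.00 = 24.90.
Lower fence = Q1 − 1.5·IQR = 19.00 − 37.35 = -18.35.
Upper fence = Q3 + 1.5·IQR = 43.90 + 37.35 = 81.25.
82.2 > 81.25 → outlier.
91.0 > 81.25 → outlier.
144.0 > 81.25 → outlier.
All remaining values lie within [-18.35, 81.25].

82.2, 91.0, 144.0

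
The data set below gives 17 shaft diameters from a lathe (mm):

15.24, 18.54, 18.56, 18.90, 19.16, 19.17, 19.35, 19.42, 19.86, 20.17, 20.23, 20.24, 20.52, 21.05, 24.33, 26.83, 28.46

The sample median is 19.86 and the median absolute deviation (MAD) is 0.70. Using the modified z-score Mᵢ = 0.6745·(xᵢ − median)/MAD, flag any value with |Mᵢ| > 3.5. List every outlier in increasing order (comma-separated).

|Mᵢ| > 3.5 ⇔ |xᵢ − 19.86| > 3.5·0.70/0.6745 = 3.63.
So outliers lie outside [16.23, 23.49].
15.24: M = -4.45 → outlier.
24.33: M = 4.31 → outlier.
26.83: M = 6.72 → outlier.
28.46: M = 8.29 → outlier.

15.24, 24.33, 26.83, 28.46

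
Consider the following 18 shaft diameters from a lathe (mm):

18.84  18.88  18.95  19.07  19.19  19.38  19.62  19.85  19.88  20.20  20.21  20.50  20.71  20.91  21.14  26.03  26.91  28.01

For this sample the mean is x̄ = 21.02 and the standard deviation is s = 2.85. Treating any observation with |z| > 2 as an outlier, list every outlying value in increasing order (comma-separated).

26.91, 28.01

Cutoffs at x̄ ± 2s: 21.02 ± 2·2.85 = [15.32, 26.72].
26.91: z = 2.07, |z| > 2 → outlier.
28.01: z = 2.45, |z| > 2 → outlier.
Every other value lies within [15.32, 26.72].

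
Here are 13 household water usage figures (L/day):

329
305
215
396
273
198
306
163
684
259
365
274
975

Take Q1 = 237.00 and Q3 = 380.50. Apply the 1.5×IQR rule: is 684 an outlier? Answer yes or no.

IQR = Q3 − Q1 = 380.50 − 237.00 = 143.50.
Lower fence = Q1 − 1.5·IQR = 237.00 − 215.25 = 21.75.
Upper fence = Q3 + 1.5·IQR = 380.50 + 215.25 = 595.75.
684 lies above the upper fence.

yes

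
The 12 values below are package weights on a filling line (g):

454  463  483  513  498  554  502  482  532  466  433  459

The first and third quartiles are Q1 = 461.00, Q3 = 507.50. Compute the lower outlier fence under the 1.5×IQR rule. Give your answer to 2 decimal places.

IQR = Q3 − Q1 = 507.50 − 461.00 = 46.50.
Lower fence = Q1 − 1.5·IQR = 461.00 − 69.75 = 391.25.
Upper fence = Q3 + 1.5·IQR = 507.50 + 69.75 = 577.25.

391.25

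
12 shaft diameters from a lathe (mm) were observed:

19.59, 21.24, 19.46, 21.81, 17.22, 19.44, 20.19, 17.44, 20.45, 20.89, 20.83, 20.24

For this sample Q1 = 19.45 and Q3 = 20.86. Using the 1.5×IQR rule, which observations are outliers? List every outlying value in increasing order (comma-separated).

17.22

IQR = Q3 − Q1 = 20.86 − 19.45 = 1.41.
Lower fence = Q1 − 1.5·IQR = 19.45 − 2.115 = 17.335.
Upper fence = Q3 + 1.5·IQR = 20.86 + 2.115 = 22.975.
17.22 < 17.335 → outlier.
All remaining values lie within [17.335, 22.975].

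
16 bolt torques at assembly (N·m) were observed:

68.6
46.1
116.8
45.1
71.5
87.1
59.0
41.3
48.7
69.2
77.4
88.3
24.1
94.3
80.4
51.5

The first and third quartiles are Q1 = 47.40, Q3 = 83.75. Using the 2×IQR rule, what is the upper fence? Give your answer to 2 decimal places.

156.45

IQR = Q3 − Q1 = 83.75 − 47.40 = 36.35.
Lower fence = Q1 − 2·IQR = 47.40 − 72.70 = -25.30.
Upper fence = Q3 + 2·IQR = 83.75 + 72.70 = 156.45.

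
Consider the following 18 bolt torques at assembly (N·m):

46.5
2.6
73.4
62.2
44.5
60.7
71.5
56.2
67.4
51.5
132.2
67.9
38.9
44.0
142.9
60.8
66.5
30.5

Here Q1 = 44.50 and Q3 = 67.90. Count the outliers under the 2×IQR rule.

2

IQR = 23.40; fences at 44.50 − 46.80 = -2.30 and 67.90 + 46.80 = 114.70.
Outside the cutoffs: 132.2, 142.9.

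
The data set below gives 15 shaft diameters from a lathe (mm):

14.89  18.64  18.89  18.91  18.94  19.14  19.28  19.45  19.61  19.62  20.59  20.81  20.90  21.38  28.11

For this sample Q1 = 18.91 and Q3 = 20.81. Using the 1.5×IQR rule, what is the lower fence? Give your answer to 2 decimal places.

16.06

IQR = Q3 − Q1 = 20.81 − 18.91 = 1.90.
Lower fence = Q1 − 1.5·IQR = 18.91 − 2.85 = 16.06.
Upper fence = Q3 + 1.5·IQR = 20.81 + 2.85 = 23.66.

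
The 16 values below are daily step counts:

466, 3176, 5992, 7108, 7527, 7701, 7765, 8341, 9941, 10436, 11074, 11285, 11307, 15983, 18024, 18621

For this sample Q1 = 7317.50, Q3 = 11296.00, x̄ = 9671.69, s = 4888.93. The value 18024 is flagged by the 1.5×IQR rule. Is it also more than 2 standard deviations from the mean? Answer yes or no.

no

z = (18024 − 9671.69) / 4888.93 = 1.71.
|z| = 1.71 ≤ 2.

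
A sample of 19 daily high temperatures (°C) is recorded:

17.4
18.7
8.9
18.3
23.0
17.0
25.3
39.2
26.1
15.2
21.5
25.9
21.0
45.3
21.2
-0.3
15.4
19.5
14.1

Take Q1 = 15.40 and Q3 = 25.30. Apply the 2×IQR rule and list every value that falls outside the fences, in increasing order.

IQR = Q3 − Q1 = 25.30 − 15.40 = 9.90.
Lower fence = Q1 − 2·IQR = 15.40 − 19.80 = -4.40.
Upper fence = Q3 + 2·IQR = 25.30 + 19.80 = 45.10.
45.3 > 45.10 → outlier.
All remaining values lie within [-4.40, 45.10].

45.3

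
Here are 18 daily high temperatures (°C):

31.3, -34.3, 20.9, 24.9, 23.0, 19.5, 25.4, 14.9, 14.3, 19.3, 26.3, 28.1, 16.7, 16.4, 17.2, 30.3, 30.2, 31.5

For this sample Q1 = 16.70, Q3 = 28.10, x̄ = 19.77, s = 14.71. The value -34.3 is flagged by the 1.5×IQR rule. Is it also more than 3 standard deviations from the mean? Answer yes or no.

yes

z = (-34.3 − 19.77) / 14.71 = -3.68.
|z| = 3.68 > 3.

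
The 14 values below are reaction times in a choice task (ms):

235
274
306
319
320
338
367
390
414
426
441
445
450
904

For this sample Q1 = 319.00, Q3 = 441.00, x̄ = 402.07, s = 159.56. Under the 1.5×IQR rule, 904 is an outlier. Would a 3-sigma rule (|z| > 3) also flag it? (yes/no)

yes

z = (904 − 402.07) / 159.56 = 3.15.
|z| = 3.15 > 3.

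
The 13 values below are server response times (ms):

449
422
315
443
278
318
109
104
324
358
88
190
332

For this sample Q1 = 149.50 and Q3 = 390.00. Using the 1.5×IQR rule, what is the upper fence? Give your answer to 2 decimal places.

750.75

IQR = Q3 − Q1 = 390.00 − 149.50 = 240.50.
Lower fence = Q1 − 1.5·IQR = 149.50 − 360.75 = -211.25.
Upper fence = Q3 + 1.5·IQR = 390.00 + 360.75 = 750.75.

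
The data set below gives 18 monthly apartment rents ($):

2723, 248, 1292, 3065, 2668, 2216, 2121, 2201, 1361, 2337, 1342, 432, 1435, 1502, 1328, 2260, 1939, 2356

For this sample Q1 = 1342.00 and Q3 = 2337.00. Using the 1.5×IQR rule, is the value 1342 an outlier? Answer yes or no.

no

IQR = Q3 − Q1 = 2337.00 − 1342.00 = 995.00.
Lower fence = Q1 − 1.5·IQR = 1342.00 − 1492.50 = -150.50.
Upper fence = Q3 + 1.5·IQR = 2337.00 + 1492.50 = 3829.50.
1342 lies within [-150.50, 3829.50].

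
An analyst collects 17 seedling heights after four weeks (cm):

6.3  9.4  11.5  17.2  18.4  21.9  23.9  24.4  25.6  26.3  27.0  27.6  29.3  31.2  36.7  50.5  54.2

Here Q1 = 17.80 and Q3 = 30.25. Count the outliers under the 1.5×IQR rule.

IQR = 12.45; fences at 17.80 − 18.675 = -0.875 and 30.25 + 18.675 = 48.925.
Outside the cutoffs: 50.5, 54.2.

2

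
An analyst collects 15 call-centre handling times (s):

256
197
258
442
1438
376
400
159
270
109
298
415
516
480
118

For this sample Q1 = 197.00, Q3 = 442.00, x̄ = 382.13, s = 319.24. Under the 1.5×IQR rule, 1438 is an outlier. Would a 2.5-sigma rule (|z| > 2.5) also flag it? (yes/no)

z = (1438 − 382.13) / 319.24 = 3.31.
|z| = 3.31 > 2.5.

yes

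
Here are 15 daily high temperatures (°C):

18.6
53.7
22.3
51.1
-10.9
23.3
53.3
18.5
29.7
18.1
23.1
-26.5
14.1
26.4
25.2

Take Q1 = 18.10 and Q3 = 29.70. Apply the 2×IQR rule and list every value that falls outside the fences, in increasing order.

IQR = Q3 − Q1 = 29.70 − 18.10 = 11.60.
Lower fence = Q1 − 2·IQR = 18.10 − 23.20 = -5.10.
Upper fence = Q3 + 2·IQR = 29.70 + 23.20 = 52.90.
-26.5 < -5.10 → outlier.
-10.9 < -5.10 → outlier.
53.3 > 52.90 → outlier.
53.7 > 52.90 → outlier.
All remaining values lie within [-5.10, 52.90].

-26.5, -10.9, 53.3, 53.7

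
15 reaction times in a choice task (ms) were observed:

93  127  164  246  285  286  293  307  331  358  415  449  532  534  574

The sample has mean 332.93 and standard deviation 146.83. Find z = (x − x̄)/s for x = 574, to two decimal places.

z = (574 − 332.93) / 146.83 = 1.64.

1.64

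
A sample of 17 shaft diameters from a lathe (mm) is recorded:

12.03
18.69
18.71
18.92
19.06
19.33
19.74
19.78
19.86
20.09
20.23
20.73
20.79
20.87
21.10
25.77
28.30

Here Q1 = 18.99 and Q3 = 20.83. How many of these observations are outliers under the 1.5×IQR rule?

3

IQR = 1.84; fences at 18.99 − 2.76 = 16.23 and 20.83 + 2.76 = 23.59.
Outside the cutoffs: 12.03, 25.77, 28.30.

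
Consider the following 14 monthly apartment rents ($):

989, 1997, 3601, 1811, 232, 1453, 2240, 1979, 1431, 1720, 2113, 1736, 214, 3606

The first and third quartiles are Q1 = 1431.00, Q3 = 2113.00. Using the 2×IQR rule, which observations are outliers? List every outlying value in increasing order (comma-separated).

IQR = Q3 − Q1 = 2113.00 − 1431.00 = 682.00.
Lower fence = Q1 − 2·IQR = 1431.00 − 1364.00 = 67.00.
Upper fence = Q3 + 2·IQR = 2113.00 + 1364.00 = 3477.00.
3601 > 3477.00 → outlier.
3606 > 3477.00 → outlier.
All remaining values lie within [67.00, 3477.00].

3601, 3606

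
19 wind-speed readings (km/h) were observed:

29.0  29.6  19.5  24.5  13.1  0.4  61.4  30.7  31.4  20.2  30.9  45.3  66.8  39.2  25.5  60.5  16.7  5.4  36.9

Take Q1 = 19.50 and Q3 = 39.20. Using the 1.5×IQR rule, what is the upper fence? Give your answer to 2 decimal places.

IQR = Q3 − Q1 = 39.20 − 19.50 = 19.70.
Lower fence = Q1 − 1.5·IQR = 19.50 − 29.55 = -10.05.
Upper fence = Q3 + 1.5·IQR = 39.20 + 29.55 = 68.75.

68.75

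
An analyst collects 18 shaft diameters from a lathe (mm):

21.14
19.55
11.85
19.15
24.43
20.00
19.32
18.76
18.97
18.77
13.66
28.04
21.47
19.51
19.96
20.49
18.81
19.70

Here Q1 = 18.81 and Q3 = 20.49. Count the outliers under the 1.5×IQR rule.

4

IQR = 1.68; fences at 18.81 − 2.52 = 16.29 and 20.49 + 2.52 = 23.01.
Outside the cutoffs: 11.85, 13.66, 24.43, 28.04.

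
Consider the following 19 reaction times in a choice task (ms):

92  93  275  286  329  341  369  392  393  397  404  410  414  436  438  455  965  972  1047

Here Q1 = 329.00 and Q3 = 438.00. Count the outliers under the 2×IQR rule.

IQR = 109.00; fences at 329.00 − 218.00 = 111.00 and 438.00 + 218.00 = 656.00.
Outside the cutoffs: 92, 93, 965, 972, 1047.

5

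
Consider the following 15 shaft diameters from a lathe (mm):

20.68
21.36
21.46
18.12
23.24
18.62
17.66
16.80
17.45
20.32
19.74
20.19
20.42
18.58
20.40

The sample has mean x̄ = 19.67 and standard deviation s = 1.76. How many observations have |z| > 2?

1

Cutoffs: x̄ ± 2s = [16.15, 23.19].
Outside the cutoffs: 23.24.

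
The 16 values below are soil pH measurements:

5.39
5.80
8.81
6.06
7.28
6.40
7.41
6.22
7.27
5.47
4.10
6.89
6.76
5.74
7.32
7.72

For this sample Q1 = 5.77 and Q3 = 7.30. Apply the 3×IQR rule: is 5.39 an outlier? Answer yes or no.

no

IQR = Q3 − Q1 = 7.30 − 5.77 = 1.53.
Lower fence = Q1 − 3·IQR = 5.77 − 4.59 = 1.18.
Upper fence = Q3 + 3·IQR = 7.30 + 4.59 = 11.89.
5.39 lies within [1.18, 11.89].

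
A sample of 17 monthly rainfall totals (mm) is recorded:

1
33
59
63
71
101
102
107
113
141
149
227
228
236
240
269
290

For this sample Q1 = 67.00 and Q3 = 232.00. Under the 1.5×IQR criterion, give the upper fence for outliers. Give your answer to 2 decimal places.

479.50

IQR = Q3 − Q1 = 232.00 − 67.00 = 165.00.
Lower fence = Q1 − 1.5·IQR = 67.00 − 247.50 = -180.50.
Upper fence = Q3 + 1.5·IQR = 232.00 + 247.50 = 479.50.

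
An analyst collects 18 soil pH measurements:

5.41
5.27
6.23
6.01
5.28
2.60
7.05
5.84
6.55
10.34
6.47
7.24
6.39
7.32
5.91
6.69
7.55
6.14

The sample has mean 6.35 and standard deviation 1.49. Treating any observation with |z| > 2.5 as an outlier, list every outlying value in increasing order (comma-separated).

Cutoffs at x̄ ± 2.5s: 6.35 ± 2.5·1.49 = [2.625, 10.075].
2.60: z = -2.52, |z| > 2.5 → outlier.
10.34: z = 2.68, |z| > 2.5 → outlier.
Every other value lies within [2.625, 10.075].

2.60, 10.34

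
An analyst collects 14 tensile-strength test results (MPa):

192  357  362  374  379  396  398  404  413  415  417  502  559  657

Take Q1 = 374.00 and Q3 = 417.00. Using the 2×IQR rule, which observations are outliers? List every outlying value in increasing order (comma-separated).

192, 559, 657

IQR = Q3 − Q1 = 417.00 − 374.00 = 43.00.
Lower fence = Q1 − 2·IQR = 374.00 − 86.00 = 288.00.
Upper fence = Q3 + 2·IQR = 417.00 + 86.00 = 503.00.
192 < 288.00 → outlier.
559 > 503.00 → outlier.
657 > 503.00 → outlier.
All remaining values lie within [288.00, 503.00].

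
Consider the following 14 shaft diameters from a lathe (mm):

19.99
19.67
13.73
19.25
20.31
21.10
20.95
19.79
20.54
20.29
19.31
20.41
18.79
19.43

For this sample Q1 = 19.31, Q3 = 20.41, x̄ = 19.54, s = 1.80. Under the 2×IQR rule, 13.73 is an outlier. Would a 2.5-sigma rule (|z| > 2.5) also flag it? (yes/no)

yes

z = (13.73 − 19.54) / 1.80 = -3.23.
|z| = 3.23 > 2.5.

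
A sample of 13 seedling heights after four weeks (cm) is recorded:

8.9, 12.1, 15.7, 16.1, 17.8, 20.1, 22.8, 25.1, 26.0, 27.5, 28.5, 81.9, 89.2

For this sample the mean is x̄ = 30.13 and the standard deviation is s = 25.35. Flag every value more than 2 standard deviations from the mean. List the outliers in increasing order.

81.9, 89.2

Cutoffs at x̄ ± 2s: 30.13 ± 2·25.35 = [-20.57, 80.83].
81.9: z = 2.04, |z| > 2 → outlier.
89.2: z = 2.33, |z| > 2 → outlier.
Every other value lies within [-20.57, 80.83].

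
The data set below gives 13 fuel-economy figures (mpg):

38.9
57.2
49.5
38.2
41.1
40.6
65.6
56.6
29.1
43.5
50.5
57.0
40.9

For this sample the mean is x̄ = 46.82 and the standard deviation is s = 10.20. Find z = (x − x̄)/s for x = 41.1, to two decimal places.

-0.56

z = (41.1 − 46.82) / 10.20 = -0.56.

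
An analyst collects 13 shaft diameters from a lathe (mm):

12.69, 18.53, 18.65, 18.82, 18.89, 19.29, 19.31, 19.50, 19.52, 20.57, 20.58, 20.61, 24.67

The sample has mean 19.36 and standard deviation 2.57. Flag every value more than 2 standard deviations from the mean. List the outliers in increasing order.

Cutoffs at x̄ ± 2s: 19.36 ± 2·2.57 = [14.22, 24.50].
12.69: z = -2.60, |z| > 2 → outlier.
24.67: z = 2.07, |z| > 2 → outlier.
Every other value lies within [14.22, 24.50].

12.69, 24.67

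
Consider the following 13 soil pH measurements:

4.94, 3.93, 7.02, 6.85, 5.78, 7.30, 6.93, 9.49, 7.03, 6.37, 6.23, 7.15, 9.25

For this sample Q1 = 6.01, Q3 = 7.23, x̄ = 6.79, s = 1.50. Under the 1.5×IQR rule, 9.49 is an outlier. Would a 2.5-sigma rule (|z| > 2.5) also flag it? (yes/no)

no

z = (9.49 − 6.79) / 1.50 = 1.80.
|z| = 1.80 ≤ 2.5.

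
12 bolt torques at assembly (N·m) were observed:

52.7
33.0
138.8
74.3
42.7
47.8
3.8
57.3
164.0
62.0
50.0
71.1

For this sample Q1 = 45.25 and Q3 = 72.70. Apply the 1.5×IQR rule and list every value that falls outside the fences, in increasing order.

3.8, 138.8, 164.0

IQR = Q3 − Q1 = 72.70 − 45.25 = 27.45.
Lower fence = Q1 − 1.5·IQR = 45.25 − 41.175 = 4.075.
Upper fence = Q3 + 1.5·IQR = 72.70 + 41.175 = 113.875.
3.8 < 4.075 → outlier.
138.8 > 113.875 → outlier.
164.0 > 113.875 → outlier.
All remaining values lie within [4.075, 113.875].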